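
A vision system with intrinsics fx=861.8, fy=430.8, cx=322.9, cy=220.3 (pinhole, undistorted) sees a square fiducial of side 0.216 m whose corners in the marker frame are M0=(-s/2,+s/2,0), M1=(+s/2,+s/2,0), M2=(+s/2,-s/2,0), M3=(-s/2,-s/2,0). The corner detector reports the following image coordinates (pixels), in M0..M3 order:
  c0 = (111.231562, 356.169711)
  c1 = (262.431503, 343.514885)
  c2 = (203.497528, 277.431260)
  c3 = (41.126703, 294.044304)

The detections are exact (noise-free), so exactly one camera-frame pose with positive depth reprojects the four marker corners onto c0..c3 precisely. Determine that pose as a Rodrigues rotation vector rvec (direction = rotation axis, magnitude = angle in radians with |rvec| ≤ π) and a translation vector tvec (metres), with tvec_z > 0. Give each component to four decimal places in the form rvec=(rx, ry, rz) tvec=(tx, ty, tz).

rvec=(0.4911, 0.1533, -0.2684) tvec=(-0.2123, 0.2496, 1.0854)

Intrinsics K: fx=861.8, fy=430.8, cx=322.9, cy=220.3
Marker side s = 0.216 m; corners in marker frame (Z=0):
  M0 = (-0.1080, +0.1080, 0)
  M1 = (+0.1080, +0.1080, 0)
  M2 = (+0.1080, -0.1080, 0)
  M3 = (-0.1080, -0.1080, 0)
Detected image corners:
  c0 = (111.231562, 356.169711) px
  c1 = (262.431503, 343.514885) px
  c2 = (203.497528, 277.431260) px
  c3 = (41.126703, 294.044304) px
Planar DLT: solve 8×8 A·h = b for H (H[2,2]=1):
  H  [+694.96390 +362.46879 +154.36742]
  H  [-128.51306 +426.58714 +319.35819]
  H  [-0.19248 +0.40907 +1.00000]
B = K⁻¹H; ‖b₁‖=0.921311, ‖b₂‖=0.921311; λ = 2/(‖b₁‖+‖b₂‖) = 1.085410, sign → tz>0 ⇒ λ=+1.085410
r₁ = λ·B[:,0] = (+0.95356,-0.21696,-0.20892); r₂ = λ·B[:,1] = (+0.29016,+0.84774,+0.44401)
r₃ = r₁×r₂ = (+0.08078,-0.48401,+0.87133); SVD([r₁ r₂ r₃]) → R = UVᵀ:
  R  [+0.95356 +0.29016 +0.08078]
  R  [-0.21696 +0.84774 -0.48401]
  R  [-0.20892 +0.44401 +0.87133]
t = (-0.21226, +0.24958, +1.08541) m
tr R = 2.672634; θ = arccos((tr R − 1)/2) = 0.580266 rad = 33.247°
axis k = ((R−Rᵀ)₃₂, (R−Rᵀ)₁₃, (R−Rᵀ)₂₁) / (2 sinθ) = (+0.846346, +0.264206, -0.462486)
rvec = θ·k = (+0.491106, +0.153310, -0.268365)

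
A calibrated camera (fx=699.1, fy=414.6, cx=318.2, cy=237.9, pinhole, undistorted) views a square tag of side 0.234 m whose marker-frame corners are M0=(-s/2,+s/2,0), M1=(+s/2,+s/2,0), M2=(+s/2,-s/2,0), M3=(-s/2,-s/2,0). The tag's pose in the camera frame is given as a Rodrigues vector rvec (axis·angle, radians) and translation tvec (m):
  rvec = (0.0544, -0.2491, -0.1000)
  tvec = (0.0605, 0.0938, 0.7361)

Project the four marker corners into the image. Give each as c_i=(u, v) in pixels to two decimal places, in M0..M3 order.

Intrinsics K: fx=699.1, fy=414.6, cx=318.2, cy=237.9
Marker side s = 0.234 m; corners in marker frame (Z=0):
  M0 = (-0.1170, +0.1170, 0)
  M1 = (+0.1170, +0.1170, 0)
  M2 = (+0.1170, -0.1170, 0)
  M3 = (-0.1170, -0.1170, 0)
rvec = (0.0544, -0.2491, -0.1000), |rvec| = θ = 0.27388 rad = 15.692°
Rodrigues: sinθ=0.27047, 1−cosθ=0.03727; R = I + sinθ·[k]× + (1−cosθ)·[k]×²:
    [+0.96420 +0.09202 -0.24870]
    [-0.10549 +0.99356 -0.04135]
    [+0.24329 +0.06610 +0.96770]
t = (0.0605, 0.0938, 0.7361) m
M0: Pc = R·M0+t = (-0.04154, +0.22239, +0.71537); u = 699.1·(-0.04154)/0.71537 + 318.2 = 277.5999, v = 414.6·(+0.22239)/0.71537 + 237.9 = 366.7880
M1: Pc = R·M1+t = (+0.18408, +0.19770, +0.77230); u = 699.1·(+0.18408)/0.77230 + 318.2 = 484.8308, v = 414.6·(+0.19770)/0.77230 + 237.9 = 344.0354
M2: Pc = R·M2+t = (+0.16254, -0.03479, +0.75683); u = 699.1·(+0.16254)/0.75683 + 318.2 = 468.3458, v = 414.6·(-0.03479)/0.75683 + 237.9 = 218.8424
M3: Pc = R·M3+t = (-0.06308, -0.01010, +0.69990); u = 699.1·(-0.06308)/0.69990 + 318.2 = 255.1944, v = 414.6·(-0.01010)/0.69990 + 237.9 = 231.9144

c0=(277.60, 366.79) c1=(484.83, 344.04) c2=(468.35, 218.84) c3=(255.19, 231.91)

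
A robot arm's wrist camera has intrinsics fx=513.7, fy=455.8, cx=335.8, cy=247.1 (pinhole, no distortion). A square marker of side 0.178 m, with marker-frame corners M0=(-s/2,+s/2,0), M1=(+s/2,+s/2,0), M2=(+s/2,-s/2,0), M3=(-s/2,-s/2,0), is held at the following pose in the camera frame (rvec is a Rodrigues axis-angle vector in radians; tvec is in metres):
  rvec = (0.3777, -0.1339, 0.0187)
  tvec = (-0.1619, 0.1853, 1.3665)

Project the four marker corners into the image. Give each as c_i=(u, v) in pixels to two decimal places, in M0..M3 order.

c0=(241.76, 335.36) c1=(307.57, 333.48) c2=(309.13, 281.64) c3=(240.11, 282.67)

Intrinsics K: fx=513.7, fy=455.8, cx=335.8, cy=247.1
Marker side s = 0.178 m; corners in marker frame (Z=0):
  M0 = (-0.0890, +0.0890, 0)
  M1 = (+0.0890, +0.0890, 0)
  M2 = (+0.0890, -0.0890, 0)
  M3 = (-0.0890, -0.0890, 0)
rvec = (0.3777, -0.1339, 0.0187), |rvec| = θ = 0.40117 rad = 22.985°
Rodrigues: sinθ=0.39049, 1−cosθ=0.07939; R = I + sinθ·[k]× + (1−cosθ)·[k]×²:
    [+0.99098 -0.04315 -0.12685]
    [-0.00675 +0.92945 -0.36889]
    [+0.13382 +0.36642 +0.92078]
t = (-0.1619, 0.1853, 1.3665) m
M0: Pc = R·M0+t = (-0.25394, +0.26862, +1.38720); u = 513.7·(-0.25394)/1.38720 + 335.8 = 241.7632, v = 455.8·(+0.26862)/1.38720 + 247.1 = 335.3624
M1: Pc = R·M1+t = (-0.07754, +0.26742, +1.41102); u = 513.7·(-0.07754)/1.41102 + 335.8 = 307.5695, v = 455.8·(+0.26742)/1.41102 + 247.1 = 333.4845
M2: Pc = R·M2+t = (-0.06986, +0.10198, +1.34580); u = 513.7·(-0.06986)/1.34580 + 335.8 = 309.1332, v = 455.8·(+0.10198)/1.34580 + 247.1 = 281.6384
M3: Pc = R·M3+t = (-0.24626, +0.10318, +1.32198); u = 513.7·(-0.24626)/1.32198 + 335.8 = 240.1085, v = 455.8·(+0.10318)/1.32198 + 247.1 = 282.6748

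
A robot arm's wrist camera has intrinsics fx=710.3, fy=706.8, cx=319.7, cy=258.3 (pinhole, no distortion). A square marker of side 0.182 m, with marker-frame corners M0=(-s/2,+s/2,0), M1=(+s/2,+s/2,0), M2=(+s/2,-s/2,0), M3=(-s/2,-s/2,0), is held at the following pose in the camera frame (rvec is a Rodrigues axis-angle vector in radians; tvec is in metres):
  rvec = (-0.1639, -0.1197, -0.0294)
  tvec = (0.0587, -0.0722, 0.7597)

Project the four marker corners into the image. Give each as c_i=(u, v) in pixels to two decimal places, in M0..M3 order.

Intrinsics K: fx=710.3, fy=706.8, cx=319.7, cy=258.3
Marker side s = 0.182 m; corners in marker frame (Z=0):
  M0 = (-0.0910, +0.0910, 0)
  M1 = (+0.0910, +0.0910, 0)
  M2 = (+0.0910, -0.0910, 0)
  M3 = (-0.0910, -0.0910, 0)
rvec = (-0.1639, -0.1197, -0.0294), |rvec| = θ = 0.20507 rad = 11.750°
Rodrigues: sinθ=0.20364, 1−cosθ=0.02095; R = I + sinθ·[k]× + (1−cosθ)·[k]×²:
    [+0.99243 +0.03897 -0.11646]
    [-0.01942 +0.98618 +0.16451]
    [+0.12126 -0.16100 +0.97948]
t = (0.0587, -0.0722, 0.7597) m
M0: Pc = R·M0+t = (-0.02806, +0.01931, +0.73401); u = 710.3·(-0.02806)/0.73401 + 319.7 = 292.5418, v = 706.8·(+0.01931)/0.73401 + 258.3 = 276.8940
M1: Pc = R·M1+t = (+0.15256, +0.01578, +0.75608); u = 710.3·(+0.15256)/0.75608 + 319.7 = 463.0194, v = 706.8·(+0.01578)/0.75608 + 258.3 = 273.0473
M2: Pc = R·M2+t = (+0.14546, -0.16371, +0.78539); u = 710.3·(+0.14546)/0.78539 + 319.7 = 451.2579, v = 706.8·(-0.16371)/0.78539 + 258.3 = 110.9709
M3: Pc = R·M3+t = (-0.03516, -0.16018, +0.76332); u = 710.3·(-0.03516)/0.76332 + 319.7 = 286.9845, v = 706.8·(-0.16018)/0.76332 + 258.3 = 109.9838

c0=(292.54, 276.89) c1=(463.02, 273.05) c2=(451.26, 110.97) c3=(286.98, 109.98)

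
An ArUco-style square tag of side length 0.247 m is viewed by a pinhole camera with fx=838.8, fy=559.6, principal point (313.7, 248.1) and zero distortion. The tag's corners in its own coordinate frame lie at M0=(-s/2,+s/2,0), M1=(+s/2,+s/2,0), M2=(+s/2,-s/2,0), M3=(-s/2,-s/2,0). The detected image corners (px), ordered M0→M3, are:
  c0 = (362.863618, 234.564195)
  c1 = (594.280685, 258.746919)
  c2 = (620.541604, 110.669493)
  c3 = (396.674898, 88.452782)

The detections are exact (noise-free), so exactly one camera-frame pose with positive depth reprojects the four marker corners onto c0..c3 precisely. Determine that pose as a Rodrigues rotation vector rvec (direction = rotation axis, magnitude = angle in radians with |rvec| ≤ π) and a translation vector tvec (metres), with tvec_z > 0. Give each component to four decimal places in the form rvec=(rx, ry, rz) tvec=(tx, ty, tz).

Intrinsics K: fx=838.8, fy=559.6, cx=313.7, cy=248.1
Marker side s = 0.247 m; corners in marker frame (Z=0):
  M0 = (-0.1235, +0.1235, 0)
  M1 = (+0.1235, +0.1235, 0)
  M2 = (+0.1235, -0.1235, 0)
  M3 = (-0.1235, -0.1235, 0)
Detected image corners:
  c0 = (362.863618, 234.564195) px
  c1 = (594.280685, 258.746919) px
  c2 = (620.541604, 110.669493) px
  c3 = (396.674898, 88.452782) px
Planar DLT: solve 8×8 A·h = b for H (H[2,2]=1):
  H  [+905.44156 -190.04602 +493.39366]
  H  [+88.27314 +571.52585 +171.80377]
  H  [-0.03226 -0.13854 +1.00000]
B = K⁻¹H; ‖b₁‖=1.105461, ‖b₂‖=1.105461; λ = 2/(‖b₁‖+‖b₂‖) = 0.904600, sign → tz>0 ⇒ λ=+0.904600
r₁ = λ·B[:,0] = (+0.98738,+0.15563,-0.02918); r₂ = λ·B[:,1] = (-0.15809,+0.97944,-0.12532)
r₃ = r₁×r₂ = (+0.00908,+0.12835,+0.99169); SVD([r₁ r₂ r₃]) → R = UVᵀ:
  R  [+0.98738 -0.15809 +0.00908]
  R  [+0.15563 +0.97944 +0.12835]
  R  [-0.02918 -0.12532 +0.99169]
t = (+0.19379, -0.12333, +0.90460) m
tr R = 2.958511; θ = arccos((tr R − 1)/2) = 0.204043 rad = 11.691°
axis k = ((R−Rᵀ)₃₂, (R−Rᵀ)₁₃, (R−Rᵀ)₂₁) / (2 sinθ) = (-0.625962, +0.094417, +0.774117)
rvec = θ·k = (-0.127723, +0.019265, +0.157953)

rvec=(-0.1277, 0.0193, 0.1580) tvec=(0.1938, -0.1233, 0.9046)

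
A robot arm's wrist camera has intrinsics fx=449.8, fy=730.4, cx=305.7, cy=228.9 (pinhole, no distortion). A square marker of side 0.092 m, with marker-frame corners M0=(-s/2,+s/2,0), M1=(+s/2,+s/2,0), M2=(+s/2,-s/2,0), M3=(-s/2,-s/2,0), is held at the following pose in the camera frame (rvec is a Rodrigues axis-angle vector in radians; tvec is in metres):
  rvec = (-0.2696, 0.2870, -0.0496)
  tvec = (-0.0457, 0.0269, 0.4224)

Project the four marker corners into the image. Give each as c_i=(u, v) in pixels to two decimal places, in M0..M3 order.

c0=(210.63, 358.84) c1=(304.39, 352.43) c2=(303.47, 191.93) c3=(214.97, 207.00)

Intrinsics K: fx=449.8, fy=730.4, cx=305.7, cy=228.9
Marker side s = 0.092 m; corners in marker frame (Z=0):
  M0 = (-0.0460, +0.0460, 0)
  M1 = (+0.0460, +0.0460, 0)
  M2 = (+0.0460, -0.0460, 0)
  M3 = (-0.0460, -0.0460, 0)
rvec = (-0.2696, 0.2870, -0.0496), |rvec| = θ = 0.39688 rad = 22.740°
Rodrigues: sinθ=0.38654, 1−cosθ=0.07773; R = I + sinθ·[k]× + (1−cosθ)·[k]×²:
    [+0.95814 +0.01013 +0.28612]
    [-0.08649 +0.96292 +0.25555]
    [-0.27293 -0.26960 +0.92349]
t = (-0.0457, 0.0269, 0.4224) m
M0: Pc = R·M0+t = (-0.08931, +0.07517, +0.42255); u = 449.8·(-0.08931)/0.42255 + 305.7 = 210.6326, v = 730.4·(+0.07517)/0.42255 + 228.9 = 358.8393
M1: Pc = R·M1+t = (-0.00116, +0.06722, +0.39744); u = 449.8·(-0.00116)/0.39744 + 305.7 = 304.3874, v = 730.4·(+0.06722)/0.39744 + 228.9 = 352.4253
M2: Pc = R·M2+t = (-0.00209, -0.02137, +0.42225); u = 449.8·(-0.00209)/0.42225 + 305.7 = 303.4722, v = 730.4·(-0.02137)/0.42225 + 228.9 = 191.9295
M3: Pc = R·M3+t = (-0.09024, -0.01342, +0.44736); u = 449.8·(-0.09024)/0.44736 + 305.7 = 214.9669, v = 730.4·(-0.01342)/0.44736 + 228.9 = 206.9962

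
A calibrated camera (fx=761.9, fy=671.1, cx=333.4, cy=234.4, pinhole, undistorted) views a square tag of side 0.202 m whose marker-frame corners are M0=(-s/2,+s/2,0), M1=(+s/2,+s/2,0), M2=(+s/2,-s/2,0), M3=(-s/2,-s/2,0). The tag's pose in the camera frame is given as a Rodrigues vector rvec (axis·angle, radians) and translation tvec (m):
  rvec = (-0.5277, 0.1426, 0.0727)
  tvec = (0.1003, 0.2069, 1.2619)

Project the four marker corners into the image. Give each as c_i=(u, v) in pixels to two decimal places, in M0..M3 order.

Intrinsics K: fx=761.9, fy=671.1, cx=333.4, cy=234.4
Marker side s = 0.202 m; corners in marker frame (Z=0):
  M0 = (-0.1010, +0.1010, 0)
  M1 = (+0.1010, +0.1010, 0)
  M2 = (+0.1010, -0.1010, 0)
  M3 = (-0.1010, -0.1010, 0)
rvec = (-0.5277, 0.1426, 0.0727), |rvec| = θ = 0.55144 rad = 31.595°
Rodrigues: sinθ=0.52392, 1−cosθ=0.14823; R = I + sinθ·[k]× + (1−cosθ)·[k]×²:
    [+0.98751 -0.10575 +0.11678]
    [+0.03239 +0.86168 +0.50641]
    [-0.15418 -0.49631 +0.85435]
t = (0.1003, 0.2069, 1.2619) m
M0: Pc = R·M0+t = (-0.01012, +0.29066, +1.22735); u = 761.9·(-0.01012)/1.22735 + 333.4 = 327.1180, v = 671.1·(+0.29066)/1.22735 + 234.4 = 393.3291
M1: Pc = R·M1+t = (+0.18936, +0.29720, +1.19620); u = 761.9·(+0.18936)/1.19620 + 333.4 = 454.0082, v = 671.1·(+0.29720)/1.19620 + 234.4 = 401.1378
M2: Pc = R·M2+t = (+0.21072, +0.12314, +1.29645); u = 761.9·(+0.21072)/1.29645 + 333.4 = 457.2357, v = 671.1·(+0.12314)/1.29645 + 234.4 = 298.1432
M3: Pc = R·M3+t = (+0.01124, +0.11660, +1.32760); u = 761.9·(+0.01124)/1.32760 + 333.4 = 339.8519, v = 671.1·(+0.11660)/1.32760 + 234.4 = 293.3405

c0=(327.12, 393.33) c1=(454.01, 401.14) c2=(457.24, 298.14) c3=(339.85, 293.34)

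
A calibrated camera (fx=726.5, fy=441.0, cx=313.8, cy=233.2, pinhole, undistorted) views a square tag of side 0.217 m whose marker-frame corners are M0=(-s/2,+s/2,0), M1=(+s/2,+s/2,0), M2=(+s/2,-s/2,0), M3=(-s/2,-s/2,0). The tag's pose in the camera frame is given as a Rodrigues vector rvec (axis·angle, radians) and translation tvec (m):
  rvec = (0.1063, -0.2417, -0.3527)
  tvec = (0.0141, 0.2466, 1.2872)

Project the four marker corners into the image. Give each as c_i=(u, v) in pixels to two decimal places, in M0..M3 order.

c0=(285.99, 366.33) c1=(395.15, 336.09) c2=(357.10, 269.62) c3=(243.77, 298.13)

Intrinsics K: fx=726.5, fy=441.0, cx=313.8, cy=233.2
Marker side s = 0.217 m; corners in marker frame (Z=0):
  M0 = (-0.1085, +0.1085, 0)
  M1 = (+0.1085, +0.1085, 0)
  M2 = (+0.1085, -0.1085, 0)
  M3 = (-0.1085, -0.1085, 0)
rvec = (0.1063, -0.2417, -0.3527), |rvec| = θ = 0.44059 rad = 25.244°
Rodrigues: sinθ=0.42647, 1−cosθ=0.09550; R = I + sinθ·[k]× + (1−cosθ)·[k]×²:
    [+0.91006 +0.32876 -0.25240]
    [-0.35404 +0.93324 -0.06096]
    [+0.21551 +0.14483 +0.96570]
t = (0.0141, 0.2466, 1.2872) m
M0: Pc = R·M0+t = (-0.04897, +0.38627, +1.27953); u = 726.5·(-0.04897)/1.27953 + 313.8 = 285.9948, v = 441.0·(+0.38627)/1.27953 + 233.2 = 366.3308
M1: Pc = R·M1+t = (+0.14851, +0.30944, +1.32630); u = 726.5·(+0.14851)/1.32630 + 313.8 = 395.1498, v = 441.0·(+0.30944)/1.32630 + 233.2 = 336.0914
M2: Pc = R·M2+t = (+0.07717, +0.10693, +1.29487); u = 726.5·(+0.07717)/1.29487 + 313.8 = 357.0977, v = 441.0·(+0.10693)/1.29487 + 233.2 = 269.6177
M3: Pc = R·M3+t = (-0.12031, +0.18376, +1.24810); u = 726.5·(-0.12031)/1.24810 + 313.8 = 243.7683, v = 441.0·(+0.18376)/1.24810 + 233.2 = 298.1279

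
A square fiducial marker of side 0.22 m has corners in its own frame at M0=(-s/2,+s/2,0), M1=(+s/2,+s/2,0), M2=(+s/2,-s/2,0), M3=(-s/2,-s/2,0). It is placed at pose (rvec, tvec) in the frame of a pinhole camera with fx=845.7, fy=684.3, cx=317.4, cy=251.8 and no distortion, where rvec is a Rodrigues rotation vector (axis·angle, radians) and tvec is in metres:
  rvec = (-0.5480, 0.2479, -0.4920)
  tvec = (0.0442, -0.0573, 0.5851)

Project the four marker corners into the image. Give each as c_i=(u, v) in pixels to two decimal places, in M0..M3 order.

Intrinsics K: fx=845.7, fy=684.3, cx=317.4, cy=251.8
Marker side s = 0.22 m; corners in marker frame (Z=0):
  M0 = (-0.1100, +0.1100, 0)
  M1 = (+0.1100, +0.1100, 0)
  M2 = (+0.1100, -0.1100, 0)
  M3 = (-0.1100, -0.1100, 0)
rvec = (-0.5480, 0.2479, -0.4920), |rvec| = θ = 0.77706 rad = 44.522°
Rodrigues: sinθ=0.70119, 1−cosθ=0.28702; R = I + sinθ·[k]× + (1−cosθ)·[k]×²:
    [+0.85573 +0.37939 +0.35185]
    [-0.50853 +0.74219 +0.43652]
    [-0.09553 -0.55247 +0.82804]
t = (0.0442, -0.0573, 0.5851) m
M0: Pc = R·M0+t = (-0.00820, +0.08028, +0.53484); u = 845.7·(-0.00820)/0.53484 + 317.4 = 304.4381, v = 684.3·(+0.08028)/0.53484 + 251.8 = 354.5142
M1: Pc = R·M1+t = (+0.18006, -0.03160, +0.51382); u = 845.7·(+0.18006)/0.51382 + 317.4 = 613.7657, v = 684.3·(-0.03160)/0.51382 + 251.8 = 209.7182
M2: Pc = R·M2+t = (+0.09660, -0.19488, +0.63536); u = 845.7·(+0.09660)/0.63536 + 317.4 = 445.9760, v = 684.3·(-0.19488)/0.63536 + 251.8 = 41.9101
M3: Pc = R·M3+t = (-0.09166, -0.08300, +0.65638); u = 845.7·(-0.09166)/0.65638 + 317.4 = 199.2998, v = 684.3·(-0.08300)/0.65638 + 251.8 = 165.2674

c0=(304.44, 354.51) c1=(613.77, 209.72) c2=(445.98, 41.91) c3=(199.30, 165.27)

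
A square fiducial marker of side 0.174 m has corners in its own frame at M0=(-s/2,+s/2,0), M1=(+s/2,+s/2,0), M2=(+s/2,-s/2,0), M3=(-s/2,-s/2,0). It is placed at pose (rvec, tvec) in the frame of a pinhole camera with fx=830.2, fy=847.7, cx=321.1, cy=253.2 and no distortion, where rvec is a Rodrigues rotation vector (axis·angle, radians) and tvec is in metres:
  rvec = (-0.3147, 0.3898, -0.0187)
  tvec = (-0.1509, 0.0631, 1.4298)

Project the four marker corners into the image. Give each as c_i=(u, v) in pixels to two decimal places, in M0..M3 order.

Intrinsics K: fx=830.2, fy=847.7, cx=321.1, cy=253.2
Marker side s = 0.174 m; corners in marker frame (Z=0):
  M0 = (-0.0870, +0.0870, 0)
  M1 = (+0.0870, +0.0870, 0)
  M2 = (+0.0870, -0.0870, 0)
  M3 = (-0.0870, -0.0870, 0)
rvec = (-0.3147, 0.3898, -0.0187), |rvec| = θ = 0.50133 rad = 28.724°
Rodrigues: sinθ=0.48059, 1−cosθ=0.12305; R = I + sinθ·[k]× + (1−cosθ)·[k]×²:
    [+0.92543 -0.04213 +0.37656]
    [-0.07799 +0.95134 +0.29811]
    [-0.37079 -0.30525 +0.87712]
t = (-0.1509, 0.0631, 1.4298) m
M0: Pc = R·M0+t = (-0.23508, +0.15265, +1.43550); u = 830.2·(-0.23508)/1.43550 + 321.1 = 185.1461, v = 847.7·(+0.15265)/1.43550 + 253.2 = 343.3445
M1: Pc = R·M1+t = (-0.07405, +0.13908, +1.37098); u = 830.2·(-0.07405)/1.37098 + 321.1 = 276.2572, v = 847.7·(+0.13908)/1.37098 + 253.2 = 339.1962
M2: Pc = R·M2+t = (-0.06672, -0.02645, +1.42410); u = 830.2·(-0.06672)/1.42410 + 321.1 = 282.2037, v = 847.7·(-0.02645)/1.42410 + 253.2 = 237.4547
M3: Pc = R·M3+t = (-0.22775, -0.01288, +1.48862); u = 830.2·(-0.22775)/1.48862 + 321.1 = 194.0856, v = 847.7·(-0.01288)/1.48862 + 253.2 = 245.8645

c0=(185.15, 343.34) c1=(276.26, 339.20) c2=(282.20, 237.45) c3=(194.09, 245.86)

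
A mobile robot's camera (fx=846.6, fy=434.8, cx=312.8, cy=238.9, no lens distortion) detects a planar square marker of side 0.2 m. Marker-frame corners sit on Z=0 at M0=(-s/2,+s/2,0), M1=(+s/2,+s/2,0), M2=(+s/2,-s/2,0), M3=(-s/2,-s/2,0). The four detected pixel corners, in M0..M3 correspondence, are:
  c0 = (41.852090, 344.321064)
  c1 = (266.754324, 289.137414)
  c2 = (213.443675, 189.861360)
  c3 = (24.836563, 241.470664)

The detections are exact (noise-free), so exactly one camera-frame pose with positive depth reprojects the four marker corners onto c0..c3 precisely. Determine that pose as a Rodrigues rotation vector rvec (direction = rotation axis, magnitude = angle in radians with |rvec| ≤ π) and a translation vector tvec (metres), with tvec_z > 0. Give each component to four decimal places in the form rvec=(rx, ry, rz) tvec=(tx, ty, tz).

Intrinsics K: fx=846.6, fy=434.8, cx=312.8, cy=238.9
Marker side s = 0.2 m; corners in marker frame (Z=0):
  M0 = (-0.1000, +0.1000, 0)
  M1 = (+0.1000, +0.1000, 0)
  M2 = (+0.1000, -0.1000, 0)
  M3 = (-0.1000, -0.1000, 0)
Detected image corners:
  c0 = (41.852090, 344.321064) px
  c1 = (266.754324, 289.137414) px
  c2 = (213.443675, 189.861360) px
  c3 = (24.836563, 241.470664) px
Planar DLT: solve 8×8 A·h = b for H (H[2,2]=1):
  H  [+990.22247 +59.54281 +132.53572]
  H  [-336.31615 +283.81896 +262.69138]
  H  [-0.26326 -0.83296 +1.00000]
B = K⁻¹H; ‖b₁‖=1.438689, ‖b₂‖=1.438689; λ = 2/(‖b₁‖+‖b₂‖) = 0.695077, sign → tz>0 ⇒ λ=+0.695077
r₁ = λ·B[:,0] = (+0.88060,-0.43710,-0.18298); r₂ = λ·B[:,1] = (+0.26280,+0.77183,-0.57897)
r₃ = r₁×r₂ = (+0.39430,+0.46176,+0.79455); SVD([r₁ r₂ r₃]) → R = UVᵀ:
  R  [+0.88060 +0.26280 +0.39430]
  R  [-0.43710 +0.77183 +0.46176]
  R  [-0.18298 -0.57897 +0.79455]
t = (-0.14800, +0.03803, +0.69508) m
tr R = 2.446984; θ = arccos((tr R − 1)/2) = 0.761949 rad = 43.656°
axis k = ((R−Rᵀ)₃₂, (R−Rᵀ)₁₃, (R−Rᵀ)₂₁) / (2 sinθ) = (-0.753788, +0.418120, -0.506932)
rvec = θ·k = (-0.574348, +0.318586, -0.386256)

rvec=(-0.5743, 0.3186, -0.3863) tvec=(-0.1480, 0.0380, 0.6951)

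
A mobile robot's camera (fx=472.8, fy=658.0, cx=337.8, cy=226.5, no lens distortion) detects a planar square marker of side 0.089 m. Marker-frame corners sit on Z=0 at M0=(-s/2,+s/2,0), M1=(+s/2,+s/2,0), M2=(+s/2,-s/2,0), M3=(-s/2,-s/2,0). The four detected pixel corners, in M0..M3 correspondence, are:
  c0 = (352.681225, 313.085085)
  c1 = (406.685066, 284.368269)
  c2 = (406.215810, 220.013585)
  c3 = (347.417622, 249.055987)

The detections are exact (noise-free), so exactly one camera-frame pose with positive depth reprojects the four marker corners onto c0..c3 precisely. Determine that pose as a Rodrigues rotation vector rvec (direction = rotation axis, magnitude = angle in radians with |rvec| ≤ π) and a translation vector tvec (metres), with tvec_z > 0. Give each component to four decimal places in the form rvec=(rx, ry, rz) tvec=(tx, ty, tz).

Intrinsics K: fx=472.8, fy=658.0, cx=337.8, cy=226.5
Marker side s = 0.089 m; corners in marker frame (Z=0):
  M0 = (-0.0445, +0.0445, 0)
  M1 = (+0.0445, +0.0445, 0)
  M2 = (+0.0445, -0.0445, 0)
  M3 = (-0.0445, -0.0445, 0)
Detected image corners:
  c0 = (352.681225, 313.085085) px
  c1 = (406.685066, 284.368269) px
  c2 = (406.215810, 220.013585) px
  c3 = (347.417622, 249.055987) px
Planar DLT: solve 8×8 A·h = b for H (H[2,2]=1):
  H  [+770.42240 +386.03530 +378.76693]
  H  [-227.25955 +971.01044 +267.73430]
  H  [+0.36438 +0.93659 +1.00000]
B = K⁻¹H; ‖b₁‖=1.492987, ‖b₂‖=1.492987; λ = 2/(‖b₁‖+‖b₂‖) = 0.669798, sign → tz>0 ⇒ λ=+0.669798
r₁ = λ·B[:,0] = (+0.91706,-0.31535,+0.24406); r₂ = λ·B[:,1] = (+0.09868,+0.77248,+0.62733)
r₃ = r₁×r₂ = (-0.38636,-0.55121,+0.73953); SVD([r₁ r₂ r₃]) → R = UVᵀ:
  R  [+0.91706 +0.09868 -0.38636]
  R  [-0.31535 +0.77248 -0.55121]
  R  [+0.24406 +0.62733 +0.73953]
t = (+0.05804, +0.04197, +0.66980) m
tr R = 2.429061; θ = arccos((tr R − 1)/2) = 0.774844 rad = 44.395°
axis k = ((R−Rᵀ)₃₂, (R−Rᵀ)₁₃, (R−Rᵀ)₂₁) / (2 sinθ) = (+0.842287, -0.450551, -0.295898)
rvec = θ·k = (+0.652641, -0.349106, -0.229275)

rvec=(0.6526, -0.3491, -0.2293) tvec=(0.0580, 0.0420, 0.6698)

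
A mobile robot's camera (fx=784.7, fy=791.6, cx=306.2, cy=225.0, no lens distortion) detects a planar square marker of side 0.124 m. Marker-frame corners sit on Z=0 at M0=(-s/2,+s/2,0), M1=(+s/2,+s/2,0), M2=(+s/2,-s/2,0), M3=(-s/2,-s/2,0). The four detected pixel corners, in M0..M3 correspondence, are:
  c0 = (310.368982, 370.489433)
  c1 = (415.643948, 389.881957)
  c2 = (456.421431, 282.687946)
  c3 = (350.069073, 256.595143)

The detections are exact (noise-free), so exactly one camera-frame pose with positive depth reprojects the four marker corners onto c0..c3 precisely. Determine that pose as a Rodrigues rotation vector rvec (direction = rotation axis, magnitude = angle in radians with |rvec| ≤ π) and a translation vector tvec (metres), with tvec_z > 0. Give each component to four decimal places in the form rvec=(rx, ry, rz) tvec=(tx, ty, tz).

rvec=(0.2560, -0.3297, 0.2831) tvec=(0.0799, 0.1025, 0.8029)

Intrinsics K: fx=784.7, fy=791.6, cx=306.2, cy=225.0
Marker side s = 0.124 m; corners in marker frame (Z=0):
  M0 = (-0.0620, +0.0620, 0)
  M1 = (+0.0620, +0.0620, 0)
  M2 = (+0.0620, -0.0620, 0)
  M3 = (-0.0620, -0.0620, 0)
Detected image corners:
  c0 = (310.368982, 370.489433) px
  c1 = (415.643948, 389.881957) px
  c2 = (456.421431, 282.687946) px
  c3 = (350.069073, 256.595143) px
Planar DLT: solve 8×8 A·h = b for H (H[2,2]=1):
  H  [+1020.95163 -229.39845 +384.25147]
  H  [+325.19709 +971.50911 +326.07393]
  H  [+0.43767 +0.24855 +1.00000]
B = K⁻¹H; ‖b₁‖=1.245446, ‖b₂‖=1.245446; λ = 2/(‖b₁‖+‖b₂‖) = 0.802925, sign → tz>0 ⇒ λ=+0.802925
r₁ = λ·B[:,0] = (+0.90754,+0.22996,+0.35142); r₂ = λ·B[:,1] = (-0.31260,+0.92868,+0.19957)
r₃ = r₁×r₂ = (-0.28046,-0.29097,+0.91470); SVD([r₁ r₂ r₃]) → R = UVᵀ:
  R  [+0.90754 -0.31260 -0.28046]
  R  [+0.22997 +0.92868 -0.29097]
  R  [+0.35142 +0.19957 +0.91470]
t = (+0.07986, +0.10252, +0.80293) m
tr R = 2.750923; θ = arccos((tr R − 1)/2) = 0.504406 rad = 28.900°
axis k = ((R−Rᵀ)₃₂, (R−Rᵀ)₁₃, (R−Rᵀ)₂₁) / (2 sinθ) = (+0.507496, -0.653728, +0.561327)
rvec = θ·k = (+0.255984, -0.329744, +0.283137)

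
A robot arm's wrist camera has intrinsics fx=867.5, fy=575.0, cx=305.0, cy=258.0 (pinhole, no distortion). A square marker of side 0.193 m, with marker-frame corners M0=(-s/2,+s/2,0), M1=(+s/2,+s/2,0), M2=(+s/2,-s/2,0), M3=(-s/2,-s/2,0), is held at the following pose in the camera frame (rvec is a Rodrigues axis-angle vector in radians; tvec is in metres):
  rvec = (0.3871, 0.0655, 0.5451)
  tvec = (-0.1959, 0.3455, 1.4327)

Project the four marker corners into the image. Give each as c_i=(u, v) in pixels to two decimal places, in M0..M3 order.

Intrinsics K: fx=867.5, fy=575.0, cx=305.0, cy=258.0
Marker side s = 0.193 m; corners in marker frame (Z=0):
  M0 = (-0.0965, +0.0965, 0)
  M1 = (+0.0965, +0.0965, 0)
  M2 = (+0.0965, -0.0965, 0)
  M3 = (-0.0965, -0.0965, 0)
rvec = (0.3871, 0.0655, 0.5451), |rvec| = θ = 0.67177 rad = 38.489°
Rodrigues: sinθ=0.62237, 1−cosθ=0.21728; R = I + sinθ·[k]× + (1−cosθ)·[k]×²:
    [+0.85487 -0.49281 +0.16228]
    [+0.51723 +0.78479 -0.34144]
    [+0.04091 +0.37583 +0.92579]
t = (-0.1959, 0.3455, 1.4327) m
M0: Pc = R·M0+t = (-0.32595, +0.37132, +1.46502); u = 867.5·(-0.32595)/1.46502 + 305.0 = 111.9905, v = 575.0·(+0.37132)/1.46502 + 258.0 = 403.7380
M1: Pc = R·M1+t = (-0.16096, +0.47114, +1.47292); u = 867.5·(-0.16096)/1.47292 + 305.0 = 210.1991, v = 575.0·(+0.47114)/1.47292 + 258.0 = 441.9264
M2: Pc = R·M2+t = (-0.06585, +0.31968, +1.40038); u = 867.5·(-0.06585)/1.40038 + 305.0 = 264.2083, v = 575.0·(+0.31968)/1.40038 + 258.0 = 389.2615
M3: Pc = R·M3+t = (-0.23084, +0.21986, +1.39248); u = 867.5·(-0.23084)/1.39248 + 305.0 = 161.1903, v = 575.0·(+0.21986)/1.39248 + 258.0 = 348.7852

c0=(111.99, 403.74) c1=(210.20, 441.93) c2=(264.21, 389.26) c3=(161.19, 348.79)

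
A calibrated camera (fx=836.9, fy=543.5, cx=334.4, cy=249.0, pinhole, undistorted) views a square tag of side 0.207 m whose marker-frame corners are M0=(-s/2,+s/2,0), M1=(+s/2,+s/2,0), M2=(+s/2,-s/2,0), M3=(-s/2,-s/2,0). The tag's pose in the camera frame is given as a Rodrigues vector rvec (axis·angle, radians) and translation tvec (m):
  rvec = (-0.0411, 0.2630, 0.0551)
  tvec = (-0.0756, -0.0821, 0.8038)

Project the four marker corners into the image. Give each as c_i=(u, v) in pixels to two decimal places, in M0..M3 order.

c0=(150.73, 259.56) c1=(353.88, 267.44) c2=(366.98, 123.42) c3=(164.67, 124.94)

Intrinsics K: fx=836.9, fy=543.5, cx=334.4, cy=249.0
Marker side s = 0.207 m; corners in marker frame (Z=0):
  M0 = (-0.1035, +0.1035, 0)
  M1 = (+0.1035, +0.1035, 0)
  M2 = (+0.1035, -0.1035, 0)
  M3 = (-0.1035, -0.1035, 0)
rvec = (-0.0411, 0.2630, 0.0551), |rvec| = θ = 0.27183 rad = 15.575°
Rodrigues: sinθ=0.26850, 1−cosθ=0.03672; R = I + sinθ·[k]× + (1−cosθ)·[k]×²:
    [+0.96412 -0.05980 +0.25865]
    [+0.04905 +0.99765 +0.04780]
    [-0.26090 -0.03339 +0.96479]
t = (-0.0756, -0.0821, 0.8038) m
M0: Pc = R·M0+t = (-0.18158, +0.01608, +0.82735); u = 836.9·(-0.18158)/0.82735 + 334.4 = 150.7282, v = 543.5·(+0.01608)/0.82735 + 249.0 = 259.5633
M1: Pc = R·M1+t = (+0.01800, +0.02623, +0.77334); u = 836.9·(+0.01800)/0.77334 + 334.4 = 353.8767, v = 543.5·(+0.02623)/0.77334 + 249.0 = 267.4371
M2: Pc = R·M2+t = (+0.03038, -0.18028, +0.78025); u = 836.9·(+0.03038)/0.78025 + 334.4 = 366.9804, v = 543.5·(-0.18028)/0.78025 + 249.0 = 123.4226
M3: Pc = R·M3+t = (-0.16920, -0.19043, +0.83426); u = 836.9·(-0.16920)/0.83426 + 334.4 = 164.6669, v = 543.5·(-0.19043)/0.83426 + 249.0 = 124.9369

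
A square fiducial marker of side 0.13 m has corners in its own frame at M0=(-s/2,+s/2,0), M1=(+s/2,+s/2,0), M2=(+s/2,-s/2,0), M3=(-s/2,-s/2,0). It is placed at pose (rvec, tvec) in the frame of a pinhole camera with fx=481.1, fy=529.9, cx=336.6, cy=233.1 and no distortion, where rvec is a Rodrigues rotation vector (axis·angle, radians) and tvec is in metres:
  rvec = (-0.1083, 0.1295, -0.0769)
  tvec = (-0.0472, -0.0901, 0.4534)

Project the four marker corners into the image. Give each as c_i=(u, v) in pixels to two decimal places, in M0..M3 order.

c0=(223.31, 209.48) c1=(360.30, 195.48) c2=(349.94, 45.84) c3=(217.58, 64.57)

Intrinsics K: fx=481.1, fy=529.9, cx=336.6, cy=233.1
Marker side s = 0.13 m; corners in marker frame (Z=0):
  M0 = (-0.0650, +0.0650, 0)
  M1 = (+0.0650, +0.0650, 0)
  M2 = (+0.0650, -0.0650, 0)
  M3 = (-0.0650, -0.0650, 0)
rvec = (-0.1083, 0.1295, -0.0769), |rvec| = θ = 0.18551 rad = 10.629°
Rodrigues: sinθ=0.18444, 1−cosθ=0.01716; R = I + sinθ·[k]× + (1−cosθ)·[k]×²:
    [+0.98869 +0.06947 +0.13291]
    [-0.08345 +0.99120 +0.10271]
    [-0.12461 -0.11264 +0.98579]
t = (-0.0472, -0.0901, 0.4534) m
M0: Pc = R·M0+t = (-0.10695, -0.02025, +0.45418); u = 481.1·(-0.10695)/0.45418 + 336.6 = 223.3108, v = 529.9·(-0.02025)/0.45418 + 233.1 = 209.4769
M1: Pc = R·M1+t = (+0.02158, -0.03110, +0.43798); u = 481.1·(+0.02158)/0.43798 + 336.6 = 360.3050, v = 529.9·(-0.03110)/0.43798 + 233.1 = 195.4775
M2: Pc = R·M2+t = (+0.01255, -0.15995, +0.45262); u = 481.1·(+0.01255)/0.45262 + 336.6 = 349.9391, v = 529.9·(-0.15995)/0.45262 + 233.1 = 45.8382
M3: Pc = R·M3+t = (-0.11598, -0.14910, +0.46882); u = 481.1·(-0.11598)/0.46882 + 336.6 = 217.5822, v = 529.9·(-0.14910)/0.46882 + 233.1 = 64.5707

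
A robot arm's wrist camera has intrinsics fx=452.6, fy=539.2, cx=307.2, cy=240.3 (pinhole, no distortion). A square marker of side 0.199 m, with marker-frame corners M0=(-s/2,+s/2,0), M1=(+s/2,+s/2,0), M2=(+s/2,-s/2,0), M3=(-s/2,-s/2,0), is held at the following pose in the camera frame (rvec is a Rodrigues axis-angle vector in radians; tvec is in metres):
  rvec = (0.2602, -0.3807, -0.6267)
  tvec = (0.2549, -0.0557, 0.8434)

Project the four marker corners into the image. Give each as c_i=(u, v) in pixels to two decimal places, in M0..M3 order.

c0=(430.71, 292.83) c1=(497.62, 217.10) c2=(457.52, 114.82) c3=(381.98, 190.34)

Intrinsics K: fx=452.6, fy=539.2, cx=307.2, cy=240.3
Marker side s = 0.199 m; corners in marker frame (Z=0):
  M0 = (-0.0995, +0.0995, 0)
  M1 = (+0.0995, +0.0995, 0)
  M2 = (+0.0995, -0.0995, 0)
  M3 = (-0.0995, -0.0995, 0)
rvec = (0.2602, -0.3807, -0.6267), |rvec| = θ = 0.77807 rad = 44.580°
Rodrigues: sinθ=0.70190, 1−cosθ=0.28773; R = I + sinθ·[k]× + (1−cosθ)·[k]×²:
    [+0.74445 +0.51827 -0.42094]
    [-0.61243 +0.78115 -0.12134]
    [+0.26593 +0.34812 +0.89894]
t = (0.2549, -0.0557, 0.8434) m
M0: Pc = R·M0+t = (+0.23240, +0.08296, +0.85158); u = 452.6·(+0.23240)/0.85158 + 307.2 = 430.7144, v = 539.2·(+0.08296)/0.85158 + 240.3 = 292.8297
M1: Pc = R·M1+t = (+0.38054, -0.03891, +0.90450); u = 452.6·(+0.38054)/0.90450 + 307.2 = 497.6180, v = 539.2·(-0.03891)/0.90450 + 240.3 = 217.1031
M2: Pc = R·M2+t = (+0.27740, -0.19436, +0.83522); u = 452.6·(+0.27740)/0.83522 + 307.2 = 457.5233, v = 539.2·(-0.19436)/0.83522 + 240.3 = 114.8243
M3: Pc = R·M3+t = (+0.12926, -0.07249, +0.78230); u = 452.6·(+0.12926)/0.78230 + 307.2 = 381.9827, v = 539.2·(-0.07249)/0.78230 + 240.3 = 190.3380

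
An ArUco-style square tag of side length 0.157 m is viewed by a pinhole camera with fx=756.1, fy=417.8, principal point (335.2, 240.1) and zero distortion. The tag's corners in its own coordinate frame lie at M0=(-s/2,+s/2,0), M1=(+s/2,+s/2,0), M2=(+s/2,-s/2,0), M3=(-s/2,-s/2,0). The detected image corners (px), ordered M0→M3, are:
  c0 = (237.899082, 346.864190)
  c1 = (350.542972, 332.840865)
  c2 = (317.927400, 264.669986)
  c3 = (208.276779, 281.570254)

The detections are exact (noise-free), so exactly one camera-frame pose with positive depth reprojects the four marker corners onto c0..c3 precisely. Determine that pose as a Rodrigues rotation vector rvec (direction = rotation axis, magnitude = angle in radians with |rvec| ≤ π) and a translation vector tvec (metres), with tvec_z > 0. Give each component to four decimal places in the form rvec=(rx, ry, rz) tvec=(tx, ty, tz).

Intrinsics K: fx=756.1, fy=417.8, cx=335.2, cy=240.1
Marker side s = 0.157 m; corners in marker frame (Z=0):
  M0 = (-0.0785, +0.0785, 0)
  M1 = (+0.0785, +0.0785, 0)
  M2 = (+0.0785, -0.0785, 0)
  M3 = (-0.0785, -0.0785, 0)
Detected image corners:
  c0 = (237.899082, 346.864190) px
  c1 = (350.542972, 332.840865) px
  c2 = (317.927400, 264.669986) px
  c3 = (208.276779, 281.570254) px
Planar DLT: solve 8×8 A·h = b for H (H[2,2]=1):
  H  [+625.61940 +173.21993 +277.26521]
  H  [-189.01872 +397.59269 +306.43265]
  H  [-0.29519 -0.08889 +1.00000]
B = K⁻¹H; ‖b₁‖=1.041840, ‖b₂‖=1.041840; λ = 2/(‖b₁‖+‖b₂‖) = 0.959840, sign → tz>0 ⇒ λ=+0.959840
r₁ = λ·B[:,0] = (+0.91981,-0.27142,-0.28334); r₂ = λ·B[:,1] = (+0.25772,+0.96245,-0.08532)
r₃ = r₁×r₂ = (+0.29585,+0.00545,+0.95522); SVD([r₁ r₂ r₃]) → R = UVᵀ:
  R  [+0.91981 +0.25772 +0.29585]
  R  [-0.27142 +0.96245 +0.00545]
  R  [-0.28334 -0.08532 +0.95522]
t = (-0.07355, +0.15239, +0.95984) m
tr R = 2.837475; θ = arccos((tr R − 1)/2) = 0.405925 rad = 23.258°
axis k = ((R−Rᵀ)₃₂, (R−Rᵀ)₁₃, (R−Rᵀ)₂₁) / (2 sinθ) = (-0.114936, +0.733394, -0.670017)
rvec = θ·k = (-0.046655, +0.297703, -0.271977)

rvec=(-0.0467, 0.2977, -0.2720) tvec=(-0.0735, 0.1524, 0.9598)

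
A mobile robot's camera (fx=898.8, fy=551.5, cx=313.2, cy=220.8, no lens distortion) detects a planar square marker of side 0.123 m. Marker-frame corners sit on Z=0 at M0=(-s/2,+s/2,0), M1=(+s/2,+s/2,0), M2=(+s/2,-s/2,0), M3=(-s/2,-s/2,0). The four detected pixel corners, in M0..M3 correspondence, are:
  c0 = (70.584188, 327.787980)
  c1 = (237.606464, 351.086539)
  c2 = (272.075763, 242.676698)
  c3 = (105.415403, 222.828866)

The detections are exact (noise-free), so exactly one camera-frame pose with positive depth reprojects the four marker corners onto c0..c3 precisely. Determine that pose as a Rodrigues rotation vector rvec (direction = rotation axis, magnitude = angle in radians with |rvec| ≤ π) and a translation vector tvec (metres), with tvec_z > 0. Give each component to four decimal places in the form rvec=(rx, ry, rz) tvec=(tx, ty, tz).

rvec=(-0.0583, 0.1523, 0.1872) tvec=(-0.0998, 0.0738, 0.6271)

Intrinsics K: fx=898.8, fy=551.5, cx=313.2, cy=220.8
Marker side s = 0.123 m; corners in marker frame (Z=0):
  M0 = (-0.0615, +0.0615, 0)
  M1 = (+0.0615, +0.0615, 0)
  M2 = (+0.0615, -0.0615, 0)
  M3 = (-0.0615, -0.0615, 0)
Detected image corners:
  c0 = (70.584188, 327.787980) px
  c1 = (237.606464, 351.086539) px
  c2 = (272.075763, 242.676698) px
  c3 = (105.415403, 222.828866) px
Planar DLT: solve 8×8 A·h = b for H (H[2,2]=1):
  H  [+1313.75250 -293.61794 +170.21714]
  H  [+104.10936 +847.30135 +285.70241]
  H  [-0.24895 -0.06934 +1.00000]
B = K⁻¹H; ‖b₁‖=1.594613, ‖b₂‖=1.594613; λ = 2/(‖b₁‖+‖b₂‖) = 0.627112, sign → tz>0 ⇒ λ=+0.627112
r₁ = λ·B[:,0] = (+0.97103,+0.18089,-0.15612); r₂ = λ·B[:,1] = (-0.18971,+0.98088,-0.04348)
r₃ = r₁×r₂ = (+0.14527,+0.07184,+0.98678); SVD([r₁ r₂ r₃]) → R = UVᵀ:
  R  [+0.97103 -0.18971 +0.14527]
  R  [+0.18089 +0.98088 +0.07184]
  R  [-0.15612 -0.04348 +0.98678]
t = (-0.09976, +0.07380, +0.62711) m
tr R = 2.938692; θ = arccos((tr R − 1)/2) = 0.248242 rad = 14.223°
axis k = ((R−Rᵀ)₃₂, (R−Rᵀ)₁₃, (R−Rᵀ)₂₁) / (2 sinθ) = (-0.234683, +0.613317, +0.754166)
rvec = θ·k = (-0.058258, +0.152251, +0.187216)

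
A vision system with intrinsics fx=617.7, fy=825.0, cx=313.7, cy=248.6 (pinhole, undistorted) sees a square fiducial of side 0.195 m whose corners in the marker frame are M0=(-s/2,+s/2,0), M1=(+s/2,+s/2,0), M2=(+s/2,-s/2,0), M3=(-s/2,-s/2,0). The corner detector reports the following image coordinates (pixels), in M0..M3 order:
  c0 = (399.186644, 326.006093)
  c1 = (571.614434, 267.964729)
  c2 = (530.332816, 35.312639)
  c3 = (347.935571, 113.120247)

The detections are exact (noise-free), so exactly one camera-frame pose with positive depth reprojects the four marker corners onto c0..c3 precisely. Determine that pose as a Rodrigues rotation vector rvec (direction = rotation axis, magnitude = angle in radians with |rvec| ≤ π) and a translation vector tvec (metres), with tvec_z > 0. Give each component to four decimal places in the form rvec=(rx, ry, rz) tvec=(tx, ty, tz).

Intrinsics K: fx=617.7, fy=825.0, cx=313.7, cy=248.6
Marker side s = 0.195 m; corners in marker frame (Z=0):
  M0 = (-0.0975, +0.0975, 0)
  M1 = (+0.0975, +0.0975, 0)
  M2 = (+0.0975, -0.0975, 0)
  M3 = (-0.0975, -0.0975, 0)
Detected image corners:
  c0 = (399.186644, 326.006093) px
  c1 = (571.614434, 267.964729) px
  c2 = (530.332816, 35.312639) px
  c3 = (347.935571, 113.120247) px
Planar DLT: solve 8×8 A·h = b for H (H[2,2]=1):
  H  [+751.64510 +412.32509 +460.17579]
  H  [-409.59377 +1210.67145 +190.81994]
  H  [-0.34011 +0.37687 +1.00000]
B = K⁻¹H; ‖b₁‖=1.483852, ‖b₂‖=1.483852; λ = 2/(‖b₁‖+‖b₂‖) = 0.673922, sign → tz>0 ⇒ λ=+0.673922
r₁ = λ·B[:,0] = (+0.93646,-0.26552,-0.22921); r₂ = λ·B[:,1] = (+0.32087,+0.91243,+0.25398)
r₃ = r₁×r₂ = (+0.14170,-0.31139,+0.93966); SVD([r₁ r₂ r₃]) → R = UVᵀ:
  R  [+0.93646 +0.32087 +0.14170]
  R  [-0.26552 +0.91243 -0.31139]
  R  [-0.22921 +0.25398 +0.93966]
t = (+0.15981, -0.04720, +0.67392) m
tr R = 2.788555; θ = arccos((tr R − 1)/2) = 0.463982 rad = 26.584°
axis k = ((R−Rᵀ)₃₂, (R−Rᵀ)₁₃, (R−Rᵀ)₂₁) / (2 sinθ) = (+0.631680, +0.414416, -0.655164)
rvec = θ·k = (+0.293088, +0.192281, -0.303984)

rvec=(0.2931, 0.1923, -0.3040) tvec=(0.1598, -0.0472, 0.6739)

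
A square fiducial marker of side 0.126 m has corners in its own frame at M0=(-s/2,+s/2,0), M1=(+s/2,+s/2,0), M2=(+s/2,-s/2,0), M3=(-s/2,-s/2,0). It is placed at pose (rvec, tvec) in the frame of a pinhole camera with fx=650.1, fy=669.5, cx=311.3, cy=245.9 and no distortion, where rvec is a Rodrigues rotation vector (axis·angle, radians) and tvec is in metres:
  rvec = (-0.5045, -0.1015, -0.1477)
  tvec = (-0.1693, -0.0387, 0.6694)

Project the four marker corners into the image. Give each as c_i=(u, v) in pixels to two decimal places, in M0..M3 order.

c0=(83.81, 270.40) c1=(214.13, 254.69) c2=(203.14, 150.82) c3=(83.80, 162.64)

Intrinsics K: fx=650.1, fy=669.5, cx=311.3, cy=245.9
Marker side s = 0.126 m; corners in marker frame (Z=0):
  M0 = (-0.0630, +0.0630, 0)
  M1 = (+0.0630, +0.0630, 0)
  M2 = (+0.0630, -0.0630, 0)
  M3 = (-0.0630, -0.0630, 0)
rvec = (-0.5045, -0.1015, -0.1477), |rvec| = θ = 0.53539 rad = 30.675°
Rodrigues: sinθ=0.51017, 1−cosθ=0.13993; R = I + sinθ·[k]× + (1−cosθ)·[k]×²:
    [+0.98432 +0.16574 -0.06034]
    [-0.11575 +0.86510 +0.48806]
    [+0.13310 -0.47342 +0.87072]
t = (-0.1693, -0.0387, 0.6694) m
M0: Pc = R·M0+t = (-0.22087, +0.02309, +0.63119); u = 650.1·(-0.22087)/0.63119 + 311.3 = 83.8121, v = 669.5·(+0.02309)/0.63119 + 245.9 = 270.3951
M1: Pc = R·M1+t = (-0.09685, +0.00851, +0.64796); u = 650.1·(-0.09685)/0.64796 + 311.3 = 214.1340, v = 669.5·(+0.00851)/0.64796 + 245.9 = 254.6922
M2: Pc = R·M2+t = (-0.11773, -0.10049, +0.70761); u = 650.1·(-0.11773)/0.70761 + 311.3 = 203.1389, v = 669.5·(-0.10049)/0.70761 + 245.9 = 150.8190
M3: Pc = R·M3+t = (-0.24175, -0.08591, +0.69084); u = 650.1·(-0.24175)/0.69084 + 311.3 = 83.8029, v = 669.5·(-0.08591)/0.69084 + 245.9 = 162.6445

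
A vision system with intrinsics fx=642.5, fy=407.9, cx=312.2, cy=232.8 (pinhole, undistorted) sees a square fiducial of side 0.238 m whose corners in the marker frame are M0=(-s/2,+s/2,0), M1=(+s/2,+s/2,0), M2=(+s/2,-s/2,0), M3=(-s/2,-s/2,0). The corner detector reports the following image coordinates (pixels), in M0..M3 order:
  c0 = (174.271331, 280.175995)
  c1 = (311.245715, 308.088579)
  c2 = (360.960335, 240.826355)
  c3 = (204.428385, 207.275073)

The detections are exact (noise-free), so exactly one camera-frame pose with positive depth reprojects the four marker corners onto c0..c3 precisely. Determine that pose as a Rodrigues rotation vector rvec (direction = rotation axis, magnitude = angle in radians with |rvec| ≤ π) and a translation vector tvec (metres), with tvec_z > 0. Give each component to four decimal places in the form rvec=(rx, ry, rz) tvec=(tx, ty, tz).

Intrinsics K: fx=642.5, fy=407.9, cx=312.2, cy=232.8
Marker side s = 0.238 m; corners in marker frame (Z=0):
  M0 = (-0.1190, +0.1190, 0)
  M1 = (+0.1190, +0.1190, 0)
  M2 = (+0.1190, -0.1190, 0)
  M3 = (-0.1190, -0.1190, 0)
Detected image corners:
  c0 = (174.271331, 280.175995) px
  c1 = (311.245715, 308.088579) px
  c2 = (360.960335, 240.826355) px
  c3 = (204.428385, 207.275073) px
Planar DLT: solve 8×8 A·h = b for H (H[2,2]=1):
  H  [+635.47706 -15.17844 +262.06415]
  H  [+149.71919 +445.25004 +261.67134]
  H  [+0.08265 +0.58244 +1.00000]
B = K⁻¹H; ‖b₁‖=1.004778, ‖b₂‖=1.004778; λ = 2/(‖b₁‖+‖b₂‖) = 0.995245, sign → tz>0 ⇒ λ=+0.995245
r₁ = λ·B[:,0] = (+0.94440,+0.31836,+0.08226); r₂ = λ·B[:,1] = (-0.30518,+0.75554,+0.57967)
r₃ = r₁×r₂ = (+0.12239,-0.57255,+0.81069); SVD([r₁ r₂ r₃]) → R = UVᵀ:
  R  [+0.94440 -0.30518 +0.12239]
  R  [+0.31836 +0.75554 -0.57255]
  R  [+0.08226 +0.57967 +0.81069]
t = (-0.07766, +0.07044, +0.99525) m
tr R = 2.510621; θ = arccos((tr R − 1)/2) = 0.714668 rad = 40.947°
axis k = ((R−Rᵀ)₃₂, (R−Rᵀ)₁₃, (R−Rᵀ)₂₁) / (2 sinθ) = (+0.879065, +0.030619, +0.475718)
rvec = θ·k = (+0.628240, +0.021882, +0.339981)

rvec=(0.6282, 0.0219, 0.3400) tvec=(-0.0777, 0.0704, 0.9952)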